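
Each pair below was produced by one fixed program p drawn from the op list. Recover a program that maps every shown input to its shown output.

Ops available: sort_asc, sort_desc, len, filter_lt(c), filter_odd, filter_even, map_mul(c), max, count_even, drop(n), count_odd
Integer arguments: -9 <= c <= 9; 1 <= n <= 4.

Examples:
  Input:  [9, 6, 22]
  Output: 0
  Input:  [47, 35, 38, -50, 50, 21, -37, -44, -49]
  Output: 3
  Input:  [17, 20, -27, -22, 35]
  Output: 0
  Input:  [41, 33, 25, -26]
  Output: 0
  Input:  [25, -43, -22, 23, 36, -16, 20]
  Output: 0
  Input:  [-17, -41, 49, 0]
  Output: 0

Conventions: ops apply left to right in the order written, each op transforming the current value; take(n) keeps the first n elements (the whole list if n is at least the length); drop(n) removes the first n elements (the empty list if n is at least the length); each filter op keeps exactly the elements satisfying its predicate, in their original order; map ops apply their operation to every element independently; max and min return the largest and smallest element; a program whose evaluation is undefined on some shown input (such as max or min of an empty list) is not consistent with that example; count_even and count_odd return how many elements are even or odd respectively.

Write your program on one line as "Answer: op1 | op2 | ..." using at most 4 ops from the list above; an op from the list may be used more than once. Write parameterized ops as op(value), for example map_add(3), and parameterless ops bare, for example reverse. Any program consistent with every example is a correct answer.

drop(4) | drop(1) | count_odd

Check, running the answer program on each example:
  [9, 6, 22] -> [] -> [] -> 0
  [47, 35, 38, -50, 50, 21, -37, -44, -49] -> [50, 21, -37, -44, -49] -> [21, -37, -44, -49] -> 3
  [17, 20, -27, -22, 35] -> [35] -> [] -> 0
  [41, 33, 25, -26] -> [] -> [] -> 0
  [25, -43, -22, 23, 36, -16, 20] -> [36, -16, 20] -> [-16, 20] -> 0
  [-17, -41, 49, 0] -> [] -> [] -> 0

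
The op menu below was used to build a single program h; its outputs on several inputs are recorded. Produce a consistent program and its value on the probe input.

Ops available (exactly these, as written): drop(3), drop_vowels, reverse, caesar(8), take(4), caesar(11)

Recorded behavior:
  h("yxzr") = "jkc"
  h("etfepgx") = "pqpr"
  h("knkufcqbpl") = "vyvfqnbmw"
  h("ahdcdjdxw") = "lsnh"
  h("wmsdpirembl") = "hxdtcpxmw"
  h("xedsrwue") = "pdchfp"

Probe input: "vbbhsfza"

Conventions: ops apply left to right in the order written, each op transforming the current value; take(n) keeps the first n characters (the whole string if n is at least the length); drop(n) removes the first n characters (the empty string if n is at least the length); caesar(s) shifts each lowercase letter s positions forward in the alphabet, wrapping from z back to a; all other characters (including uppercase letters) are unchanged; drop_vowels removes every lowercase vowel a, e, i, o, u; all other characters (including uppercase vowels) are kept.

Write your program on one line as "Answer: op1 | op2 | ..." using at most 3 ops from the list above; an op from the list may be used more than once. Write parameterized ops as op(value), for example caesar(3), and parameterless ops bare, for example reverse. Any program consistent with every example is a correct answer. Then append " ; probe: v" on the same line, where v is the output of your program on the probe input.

caesar(11) | drop_vowels ; probe: "gmmsdqkl"

Check, running the answer program on each example:
  "yxzr" -> "jikc" -> "jkc"
  "etfepgx" -> "peqpari" -> "pqpr"
  "knkufcqbpl" -> "vyvfqnbmaw" -> "vyvfqnbmw"
  "ahdcdjdxw" -> "lsonouoih" -> "lsnh"
  "wmsdpirembl" -> "hxdoatcpxmw" -> "hxdtcpxmw"
  "xedsrwue" -> "ipodchfp" -> "pdchfp"
  probe: "vbbhsfza" -> "gmmsdqkl" -> "gmmsdqkl"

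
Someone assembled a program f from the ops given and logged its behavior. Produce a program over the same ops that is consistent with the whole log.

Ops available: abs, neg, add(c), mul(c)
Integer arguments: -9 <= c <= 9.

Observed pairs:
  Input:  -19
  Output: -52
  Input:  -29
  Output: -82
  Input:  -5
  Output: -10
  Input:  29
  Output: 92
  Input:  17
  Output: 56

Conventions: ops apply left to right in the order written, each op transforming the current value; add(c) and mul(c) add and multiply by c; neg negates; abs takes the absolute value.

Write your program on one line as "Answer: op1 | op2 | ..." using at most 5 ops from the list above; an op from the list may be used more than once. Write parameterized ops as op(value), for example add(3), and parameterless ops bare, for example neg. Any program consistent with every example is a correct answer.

neg | add(-4) | mul(-3) | add(-7)

Check, running the answer program on each example:
  -19 -> 19 -> 15 -> -45 -> -52
  -29 -> 29 -> 25 -> -75 -> -82
  -5 -> 5 -> 1 -> -3 -> -10
  29 -> -29 -> -33 -> 99 -> 92
  17 -> -17 -> -21 -> 63 -> 56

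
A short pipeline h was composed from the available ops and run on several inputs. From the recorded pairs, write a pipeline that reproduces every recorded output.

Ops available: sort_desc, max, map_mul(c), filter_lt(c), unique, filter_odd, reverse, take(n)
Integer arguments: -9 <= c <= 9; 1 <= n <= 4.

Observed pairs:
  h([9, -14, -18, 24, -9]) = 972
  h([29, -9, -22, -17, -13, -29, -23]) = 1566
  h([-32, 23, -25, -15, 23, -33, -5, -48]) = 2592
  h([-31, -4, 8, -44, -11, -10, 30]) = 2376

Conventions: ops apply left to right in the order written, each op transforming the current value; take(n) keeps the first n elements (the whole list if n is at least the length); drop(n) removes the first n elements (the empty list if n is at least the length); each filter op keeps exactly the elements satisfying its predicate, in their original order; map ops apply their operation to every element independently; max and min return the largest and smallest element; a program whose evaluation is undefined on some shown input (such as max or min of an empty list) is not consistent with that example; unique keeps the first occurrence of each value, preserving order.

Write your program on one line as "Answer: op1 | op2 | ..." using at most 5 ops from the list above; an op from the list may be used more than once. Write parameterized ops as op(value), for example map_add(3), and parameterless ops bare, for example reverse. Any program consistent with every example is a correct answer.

filter_lt(-8) | map_mul(6) | map_mul(-9) | reverse | max

Check, running the answer program on each example:
  [9, -14, -18, 24, -9] -> [-14, -18, -9] -> [-84, -108, -54] -> [756, 972, 486] -> [486, 972, 756] -> 972
  [29, -9, -22, -17, -13, -29, -23] -> [-9, -22, -17, -13, -29, -23] -> [-54, -132, -102, -78, -174, -138] -> [486, 1188, 918, 702, 1566, 1242] -> [1242, 1566, 702, 918, 1188, 486] -> 1566
  [-32, 23, -25, -15, 23, -33, -5, -48] -> [-32, -25, -15, -33, -48] -> [-192, -150, -90, -198, -288] -> [1728, 1350, 810, 1782, 2592] -> [2592, 1782, 810, 1350, 1728] -> 2592
  [-31, -4, 8, -44, -11, -10, 30] -> [-31, -44, -11, -10] -> [-186, -264, -66, -60] -> [1674, 2376, 594, 540] -> [540, 594, 2376, 1674] -> 2376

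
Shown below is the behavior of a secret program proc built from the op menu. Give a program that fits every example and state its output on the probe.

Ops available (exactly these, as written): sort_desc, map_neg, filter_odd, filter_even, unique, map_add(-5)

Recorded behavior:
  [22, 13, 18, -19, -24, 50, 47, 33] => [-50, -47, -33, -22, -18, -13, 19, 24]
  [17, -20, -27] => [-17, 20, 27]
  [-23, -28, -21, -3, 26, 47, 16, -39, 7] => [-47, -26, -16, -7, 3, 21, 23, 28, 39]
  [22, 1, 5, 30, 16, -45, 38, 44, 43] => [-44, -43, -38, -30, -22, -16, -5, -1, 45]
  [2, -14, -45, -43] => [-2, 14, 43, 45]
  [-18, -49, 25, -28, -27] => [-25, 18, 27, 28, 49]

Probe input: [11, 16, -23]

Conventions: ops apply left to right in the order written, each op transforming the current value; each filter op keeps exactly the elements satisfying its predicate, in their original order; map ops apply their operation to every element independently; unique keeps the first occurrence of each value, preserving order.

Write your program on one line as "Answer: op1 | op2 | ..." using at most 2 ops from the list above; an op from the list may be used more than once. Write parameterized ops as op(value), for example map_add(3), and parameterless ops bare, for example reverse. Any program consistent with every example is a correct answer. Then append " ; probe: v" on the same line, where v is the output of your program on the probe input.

sort_desc | map_neg ; probe: [-16, -11, 23]

Check, running the answer program on each example:
  [22, 13, 18, -19, -24, 50, 47, 33] -> [50, 47, 33, 22, 18, 13, -19, -24] -> [-50, -47, -33, -22, -18, -13, 19, 24]
  [17, -20, -27] -> [17, -20, -27] -> [-17, 20, 27]
  [-23, -28, -21, -3, 26, 47, 16, -39, 7] -> [47, 26, 16, 7, -3, -21, -23, -28, -39] -> [-47, -26, -16, -7, 3, 21, 23, 28, 39]
  [22, 1, 5, 30, 16, -45, 38, 44, 43] -> [44, 43, 38, 30, 22, 16, 5, 1, -45] -> [-44, -43, -38, -30, -22, -16, -5, -1, 45]
  [2, -14, -45, -43] -> [2, -14, -43, -45] -> [-2, 14, 43, 45]
  [-18, -49, 25, -28, -27] -> [25, -18, -27, -28, -49] -> [-25, 18, 27, 28, 49]
  probe: [11, 16, -23] -> [16, 11, -23] -> [-16, -11, 23]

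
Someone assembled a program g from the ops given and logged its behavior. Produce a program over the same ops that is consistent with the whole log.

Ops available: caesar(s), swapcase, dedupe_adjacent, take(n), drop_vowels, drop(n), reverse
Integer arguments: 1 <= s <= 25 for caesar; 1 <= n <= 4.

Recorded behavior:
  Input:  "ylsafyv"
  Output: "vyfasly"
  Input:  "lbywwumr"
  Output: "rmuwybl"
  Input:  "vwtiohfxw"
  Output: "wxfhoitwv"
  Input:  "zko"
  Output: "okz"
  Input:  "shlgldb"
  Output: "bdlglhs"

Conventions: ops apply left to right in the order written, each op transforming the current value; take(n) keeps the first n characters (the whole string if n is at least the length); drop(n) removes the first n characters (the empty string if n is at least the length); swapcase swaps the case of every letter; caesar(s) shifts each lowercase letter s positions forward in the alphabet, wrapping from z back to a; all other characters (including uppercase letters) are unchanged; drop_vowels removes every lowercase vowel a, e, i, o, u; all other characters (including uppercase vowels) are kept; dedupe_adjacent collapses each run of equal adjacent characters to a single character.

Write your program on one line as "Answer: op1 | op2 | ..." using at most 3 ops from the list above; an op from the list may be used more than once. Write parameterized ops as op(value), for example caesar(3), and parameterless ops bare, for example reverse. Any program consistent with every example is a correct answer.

reverse | dedupe_adjacent

Check, running the answer program on each example:
  "ylsafyv" -> "vyfasly" -> "vyfasly"
  "lbywwumr" -> "rmuwwybl" -> "rmuwybl"
  "vwtiohfxw" -> "wxfhoitwv" -> "wxfhoitwv"
  "zko" -> "okz" -> "okz"
  "shlgldb" -> "bdlglhs" -> "bdlglhs"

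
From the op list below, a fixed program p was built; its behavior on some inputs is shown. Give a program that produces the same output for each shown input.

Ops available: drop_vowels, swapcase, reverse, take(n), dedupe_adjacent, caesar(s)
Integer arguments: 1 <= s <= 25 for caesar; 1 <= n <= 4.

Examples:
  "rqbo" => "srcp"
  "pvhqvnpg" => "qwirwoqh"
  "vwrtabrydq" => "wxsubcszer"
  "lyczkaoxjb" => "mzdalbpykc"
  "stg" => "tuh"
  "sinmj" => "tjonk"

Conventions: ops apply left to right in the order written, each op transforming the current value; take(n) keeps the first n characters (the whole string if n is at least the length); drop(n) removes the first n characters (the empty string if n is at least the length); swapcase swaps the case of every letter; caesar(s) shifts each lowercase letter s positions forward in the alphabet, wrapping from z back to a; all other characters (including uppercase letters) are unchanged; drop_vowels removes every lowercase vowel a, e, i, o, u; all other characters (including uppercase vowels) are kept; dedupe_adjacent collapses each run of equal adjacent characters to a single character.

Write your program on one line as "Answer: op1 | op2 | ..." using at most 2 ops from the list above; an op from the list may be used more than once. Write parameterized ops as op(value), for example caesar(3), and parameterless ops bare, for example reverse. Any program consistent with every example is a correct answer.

caesar(4) | caesar(23)

Check, running the answer program on each example:
  "rqbo" -> "vufs" -> "srcp"
  "pvhqvnpg" -> "tzluzrtk" -> "qwirwoqh"
  "vwrtabrydq" -> "zavxefvchu" -> "wxsubcszer"
  "lyczkaoxjb" -> "pcgdoesbnf" -> "mzdalbpykc"
  "stg" -> "wxk" -> "tuh"
  "sinmj" -> "wmrqn" -> "tjonk"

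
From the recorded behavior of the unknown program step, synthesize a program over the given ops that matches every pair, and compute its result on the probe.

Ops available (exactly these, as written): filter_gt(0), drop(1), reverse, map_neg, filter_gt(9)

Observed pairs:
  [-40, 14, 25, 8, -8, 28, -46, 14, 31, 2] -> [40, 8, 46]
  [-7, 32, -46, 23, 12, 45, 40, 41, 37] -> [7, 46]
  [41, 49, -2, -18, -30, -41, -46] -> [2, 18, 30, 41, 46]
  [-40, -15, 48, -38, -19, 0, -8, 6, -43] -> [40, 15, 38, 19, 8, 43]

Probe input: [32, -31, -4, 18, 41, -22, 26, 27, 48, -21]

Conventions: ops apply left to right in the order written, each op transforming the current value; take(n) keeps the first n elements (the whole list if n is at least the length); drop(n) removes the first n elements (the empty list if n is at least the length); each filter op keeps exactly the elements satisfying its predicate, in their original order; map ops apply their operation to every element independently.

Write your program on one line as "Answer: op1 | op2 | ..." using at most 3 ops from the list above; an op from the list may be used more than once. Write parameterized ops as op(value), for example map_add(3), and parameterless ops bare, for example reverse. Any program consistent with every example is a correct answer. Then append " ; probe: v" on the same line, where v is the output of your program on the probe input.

map_neg | filter_gt(0) ; probe: [31, 4, 22, 21]

Check, running the answer program on each example:
  [-40, 14, 25, 8, -8, 28, -46, 14, 31, 2] -> [40, -14, -25, -8, 8, -28, 46, -14, -31, -2] -> [40, 8, 46]
  [-7, 32, -46, 23, 12, 45, 40, 41, 37] -> [7, -32, 46, -23, -12, -45, -40, -41, -37] -> [7, 46]
  [41, 49, -2, -18, -30, -41, -46] -> [-41, -49, 2, 18, 30, 41, 46] -> [2, 18, 30, 41, 46]
  [-40, -15, 48, -38, -19, 0, -8, 6, -43] -> [40, 15, -48, 38, 19, 0, 8, -6, 43] -> [40, 15, 38, 19, 8, 43]
  probe: [32, -31, -4, 18, 41, -22, 26, 27, 48, -21] -> [-32, 31, 4, -18, -41, 22, -26, -27, -48, 21] -> [31, 4, 22, 21]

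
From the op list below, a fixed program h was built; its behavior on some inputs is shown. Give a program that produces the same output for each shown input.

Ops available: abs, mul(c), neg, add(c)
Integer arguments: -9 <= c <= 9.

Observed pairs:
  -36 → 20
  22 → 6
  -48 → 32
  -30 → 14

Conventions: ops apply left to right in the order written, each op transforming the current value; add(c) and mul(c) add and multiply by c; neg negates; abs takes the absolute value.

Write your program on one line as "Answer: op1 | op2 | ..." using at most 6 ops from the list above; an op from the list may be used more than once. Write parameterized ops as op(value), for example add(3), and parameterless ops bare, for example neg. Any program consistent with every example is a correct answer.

abs | add(-6) | add(-5) | add(-9) | add(4)

Check, running the answer program on each example:
  -36 -> 36 -> 30 -> 25 -> 16 -> 20
  22 -> 22 -> 16 -> 11 -> 2 -> 6
  -48 -> 48 -> 42 -> 37 -> 28 -> 32
  -30 -> 30 -> 24 -> 19 -> 10 -> 14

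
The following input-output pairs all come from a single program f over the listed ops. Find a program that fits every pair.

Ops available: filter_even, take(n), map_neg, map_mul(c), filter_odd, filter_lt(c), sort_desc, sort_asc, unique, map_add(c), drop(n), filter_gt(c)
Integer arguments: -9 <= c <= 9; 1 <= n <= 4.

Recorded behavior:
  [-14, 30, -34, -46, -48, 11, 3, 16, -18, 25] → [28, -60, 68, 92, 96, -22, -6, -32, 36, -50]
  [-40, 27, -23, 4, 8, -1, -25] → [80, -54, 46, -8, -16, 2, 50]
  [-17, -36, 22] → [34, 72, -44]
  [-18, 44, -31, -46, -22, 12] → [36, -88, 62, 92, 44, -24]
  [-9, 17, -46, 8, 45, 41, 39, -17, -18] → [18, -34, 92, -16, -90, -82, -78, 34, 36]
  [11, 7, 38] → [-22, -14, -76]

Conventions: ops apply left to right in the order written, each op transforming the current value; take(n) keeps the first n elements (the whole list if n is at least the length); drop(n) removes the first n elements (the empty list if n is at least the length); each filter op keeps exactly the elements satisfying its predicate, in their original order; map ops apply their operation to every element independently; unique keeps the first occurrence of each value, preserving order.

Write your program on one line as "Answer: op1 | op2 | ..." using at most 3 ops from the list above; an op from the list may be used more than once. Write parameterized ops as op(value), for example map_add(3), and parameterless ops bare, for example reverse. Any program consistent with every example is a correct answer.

map_mul(2) | map_neg

Check, running the answer program on each example:
  [-14, 30, -34, -46, -48, 11, 3, 16, -18, 25] -> [-28, 60, -68, -92, -96, 22, 6, 32, -36, 50] -> [28, -60, 68, 92, 96, -22, -6, -32, 36, -50]
  [-40, 27, -23, 4, 8, -1, -25] -> [-80, 54, -46, 8, 16, -2, -50] -> [80, -54, 46, -8, -16, 2, 50]
  [-17, -36, 22] -> [-34, -72, 44] -> [34, 72, -44]
  [-18, 44, -31, -46, -22, 12] -> [-36, 88, -62, -92, -44, 24] -> [36, -88, 62, 92, 44, -24]
  [-9, 17, -46, 8, 45, 41, 39, -17, -18] -> [-18, 34, -92, 16, 90, 82, 78, -34, -36] -> [18, -34, 92, -16, -90, -82, -78, 34, 36]
  [11, 7, 38] -> [22, 14, 76] -> [-22, -14, -76]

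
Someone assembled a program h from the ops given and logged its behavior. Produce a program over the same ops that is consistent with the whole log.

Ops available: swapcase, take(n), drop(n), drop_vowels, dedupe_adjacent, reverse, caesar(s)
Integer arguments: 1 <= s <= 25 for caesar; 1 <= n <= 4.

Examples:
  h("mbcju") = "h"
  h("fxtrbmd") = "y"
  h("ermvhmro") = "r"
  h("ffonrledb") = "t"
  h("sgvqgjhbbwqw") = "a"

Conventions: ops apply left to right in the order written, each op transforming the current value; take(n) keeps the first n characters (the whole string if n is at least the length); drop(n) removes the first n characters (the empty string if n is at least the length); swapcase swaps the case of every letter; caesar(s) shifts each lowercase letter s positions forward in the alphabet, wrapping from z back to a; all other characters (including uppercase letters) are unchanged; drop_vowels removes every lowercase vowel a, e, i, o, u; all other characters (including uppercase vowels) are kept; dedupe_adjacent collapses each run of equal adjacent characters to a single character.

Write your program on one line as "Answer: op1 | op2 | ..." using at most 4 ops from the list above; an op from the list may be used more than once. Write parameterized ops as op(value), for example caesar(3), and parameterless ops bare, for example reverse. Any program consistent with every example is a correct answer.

drop(2) | caesar(5) | take(1)

Check, running the answer program on each example:
  "mbcju" -> "cju" -> "hoz" -> "h"
  "fxtrbmd" -> "trbmd" -> "ywgri" -> "y"
  "ermvhmro" -> "mvhmro" -> "ramrwt" -> "r"
  "ffonrledb" -> "onrledb" -> "tswqjig" -> "t"
  "sgvqgjhbbwqw" -> "vqgjhbbwqw" -> "avlomggbvb" -> "a"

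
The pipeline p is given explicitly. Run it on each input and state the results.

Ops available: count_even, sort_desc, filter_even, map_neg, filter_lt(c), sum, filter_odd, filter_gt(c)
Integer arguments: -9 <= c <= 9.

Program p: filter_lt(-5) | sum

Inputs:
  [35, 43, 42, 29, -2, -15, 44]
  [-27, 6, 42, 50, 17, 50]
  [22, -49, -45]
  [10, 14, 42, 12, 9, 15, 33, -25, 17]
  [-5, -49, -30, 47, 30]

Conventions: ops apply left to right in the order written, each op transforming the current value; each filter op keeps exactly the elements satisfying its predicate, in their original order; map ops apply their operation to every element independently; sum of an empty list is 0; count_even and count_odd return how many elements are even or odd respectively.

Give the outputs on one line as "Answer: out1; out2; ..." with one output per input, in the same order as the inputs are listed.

-15; -27; -94; -25; -79

Execution, op by op:
  [35, 43, 42, 29, -2, -15, 44] -> [-15] -> -15
  [-27, 6, 42, 50, 17, 50] -> [-27] -> -27
  [22, -49, -45] -> [-49, -45] -> -94
  [10, 14, 42, 12, 9, 15, 33, -25, 17] -> [-25] -> -25
  [-5, -49, -30, 47, 30] -> [-49, -30] -> -79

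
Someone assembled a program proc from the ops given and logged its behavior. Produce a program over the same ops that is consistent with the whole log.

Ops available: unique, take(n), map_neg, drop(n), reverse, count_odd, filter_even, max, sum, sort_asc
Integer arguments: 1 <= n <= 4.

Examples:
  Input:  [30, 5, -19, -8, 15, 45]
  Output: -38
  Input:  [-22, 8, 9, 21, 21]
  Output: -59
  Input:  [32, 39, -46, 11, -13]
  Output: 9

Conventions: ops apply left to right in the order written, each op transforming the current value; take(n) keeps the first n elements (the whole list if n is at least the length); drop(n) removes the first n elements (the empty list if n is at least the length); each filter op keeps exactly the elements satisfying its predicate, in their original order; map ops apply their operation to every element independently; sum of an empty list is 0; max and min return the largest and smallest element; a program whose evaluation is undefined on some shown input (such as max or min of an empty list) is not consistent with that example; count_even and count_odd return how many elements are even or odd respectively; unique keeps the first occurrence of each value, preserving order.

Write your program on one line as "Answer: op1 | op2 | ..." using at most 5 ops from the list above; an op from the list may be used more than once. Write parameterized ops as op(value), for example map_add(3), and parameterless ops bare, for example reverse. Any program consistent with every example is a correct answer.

drop(1) | reverse | map_neg | sum

Check, running the answer program on each example:
  [30, 5, -19, -8, 15, 45] -> [5, -19, -8, 15, 45] -> [45, 15, -8, -19, 5] -> [-45, -15, 8, 19, -5] -> -38
  [-22, 8, 9, 21, 21] -> [8, 9, 21, 21] -> [21, 21, 9, 8] -> [-21, -21, -9, -8] -> -59
  [32, 39, -46, 11, -13] -> [39, -46, 11, -13] -> [-13, 11, -46, 39] -> [13, -11, 46, -39] -> 9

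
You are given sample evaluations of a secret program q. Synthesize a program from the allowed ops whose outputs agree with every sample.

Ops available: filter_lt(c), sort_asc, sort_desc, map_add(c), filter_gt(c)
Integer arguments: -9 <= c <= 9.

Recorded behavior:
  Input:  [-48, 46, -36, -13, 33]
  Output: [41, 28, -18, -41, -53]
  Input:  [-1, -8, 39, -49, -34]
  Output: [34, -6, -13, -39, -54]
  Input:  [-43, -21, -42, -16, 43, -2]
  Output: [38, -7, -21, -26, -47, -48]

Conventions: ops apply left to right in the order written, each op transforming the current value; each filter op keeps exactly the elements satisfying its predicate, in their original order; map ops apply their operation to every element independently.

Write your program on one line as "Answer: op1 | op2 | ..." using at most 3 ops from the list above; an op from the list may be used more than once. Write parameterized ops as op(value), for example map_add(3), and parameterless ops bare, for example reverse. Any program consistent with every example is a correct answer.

sort_asc | map_add(-5) | sort_desc

Check, running the answer program on each example:
  [-48, 46, -36, -13, 33] -> [-48, -36, -13, 33, 46] -> [-53, -41, -18, 28, 41] -> [41, 28, -18, -41, -53]
  [-1, -8, 39, -49, -34] -> [-49, -34, -8, -1, 39] -> [-54, -39, -13, -6, 34] -> [34, -6, -13, -39, -54]
  [-43, -21, -42, -16, 43, -2] -> [-43, -42, -21, -16, -2, 43] -> [-48, -47, -26, -21, -7, 38] -> [38, -7, -21, -26, -47, -48]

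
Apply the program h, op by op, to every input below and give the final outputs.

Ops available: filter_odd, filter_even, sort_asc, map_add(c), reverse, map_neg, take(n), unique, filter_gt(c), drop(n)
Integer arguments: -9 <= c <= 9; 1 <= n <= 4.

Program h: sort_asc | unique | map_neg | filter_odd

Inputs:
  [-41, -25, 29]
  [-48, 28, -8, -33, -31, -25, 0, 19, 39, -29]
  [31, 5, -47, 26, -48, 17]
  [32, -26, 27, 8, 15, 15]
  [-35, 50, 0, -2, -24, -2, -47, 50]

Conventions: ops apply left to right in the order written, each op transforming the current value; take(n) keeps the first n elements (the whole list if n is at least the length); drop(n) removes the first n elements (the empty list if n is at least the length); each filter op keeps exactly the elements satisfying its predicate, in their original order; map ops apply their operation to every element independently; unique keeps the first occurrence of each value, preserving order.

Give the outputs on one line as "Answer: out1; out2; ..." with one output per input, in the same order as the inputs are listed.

[41, 25, -29]; [33, 31, 29, 25, -19, -39]; [47, -5, -17, -31]; [-15, -27]; [47, 35]

Execution, op by op:
  [-41, -25, 29] -> [-41, -25, 29] -> [-41, -25, 29] -> [41, 25, -29] -> [41, 25, -29]
  [-48, 28, -8, -33, -31, -25, 0, 19, 39, -29] -> [-48, -33, -31, -29, -25, -8, 0, 19, 28, 39] -> [-48, -33, -31, -29, -25, -8, 0, 19, 28, 39] -> [48, 33, 31, 29, 25, 8, 0, -19, -28, -39] -> [33, 31, 29, 25, -19, -39]
  [31, 5, -47, 26, -48, 17] -> [-48, -47, 5, 17, 26, 31] -> [-48, -47, 5, 17, 26, 31] -> [48, 47, -5, -17, -26, -31] -> [47, -5, -17, -31]
  [32, -26, 27, 8, 15, 15] -> [-26, 8, 15, 15, 27, 32] -> [-26, 8, 15, 27, 32] -> [26, -8, -15, -27, -32] -> [-15, -27]
  [-35, 50, 0, -2, -24, -2, -47, 50] -> [-47, -35, -24, -2, -2, 0, 50, 50] -> [-47, -35, -24, -2, 0, 50] -> [47, 35, 24, 2, 0, -50] -> [47, 35]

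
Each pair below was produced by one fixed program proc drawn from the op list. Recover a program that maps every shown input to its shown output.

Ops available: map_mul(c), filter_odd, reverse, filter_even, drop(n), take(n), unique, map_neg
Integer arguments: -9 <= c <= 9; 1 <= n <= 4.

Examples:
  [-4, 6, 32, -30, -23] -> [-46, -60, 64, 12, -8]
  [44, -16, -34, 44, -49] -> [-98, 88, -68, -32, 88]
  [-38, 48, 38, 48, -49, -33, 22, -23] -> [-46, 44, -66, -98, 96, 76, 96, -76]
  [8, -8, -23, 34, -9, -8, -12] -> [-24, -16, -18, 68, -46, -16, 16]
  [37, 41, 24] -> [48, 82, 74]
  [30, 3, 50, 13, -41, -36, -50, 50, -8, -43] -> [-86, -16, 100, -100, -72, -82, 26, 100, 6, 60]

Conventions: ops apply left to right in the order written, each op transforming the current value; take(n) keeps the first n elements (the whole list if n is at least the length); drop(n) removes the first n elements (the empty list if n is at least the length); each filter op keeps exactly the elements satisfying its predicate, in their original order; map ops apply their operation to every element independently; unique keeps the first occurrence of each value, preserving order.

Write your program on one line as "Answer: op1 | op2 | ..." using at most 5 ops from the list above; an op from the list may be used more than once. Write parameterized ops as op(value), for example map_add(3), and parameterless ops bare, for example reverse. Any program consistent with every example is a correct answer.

map_neg | map_mul(2) | reverse | map_neg

Check, running the answer program on each example:
  [-4, 6, 32, -30, -23] -> [4, -6, -32, 30, 23] -> [8, -12, -64, 60, 46] -> [46, 60, -64, -12, 8] -> [-46, -60, 64, 12, -8]
  [44, -16, -34, 44, -49] -> [-44, 16, 34, -44, 49] -> [-88, 32, 68, -88, 98] -> [98, -88, 68, 32, -88] -> [-98, 88, -68, -32, 88]
  [-38, 48, 38, 48, -49, -33, 22, -23] -> [38, -48, -38, -48, 49, 33, -22, 23] -> [76, -96, -76, -96, 98, 66, -44, 46] -> [46, -44, 66, 98, -96, -76, -96, 76] -> [-46, 44, -66, -98, 96, 76, 96, -76]
  [8, -8, -23, 34, -9, -8, -12] -> [-8, 8, 23, -34, 9, 8, 12] -> [-16, 16, 46, -68, 18, 16, 24] -> [24, 16, 18, -68, 46, 16, -16] -> [-24, -16, -18, 68, -46, -16, 16]
  [37, 41, 24] -> [-37, -41, -24] -> [-74, -82, -48] -> [-48, -82, -74] -> [48, 82, 74]
  [30, 3, 50, 13, -41, -36, -50, 50, -8, -43] -> [-30, -3, -50, -13, 41, 36, 50, -50, 8, 43] -> [-60, -6, -100, -26, 82, 72, 100, -100, 16, 86] -> [86, 16, -100, 100, 72, 82, -26, -100, -6, -60] -> [-86, -16, 100, -100, -72, -82, 26, 100, 6, 60]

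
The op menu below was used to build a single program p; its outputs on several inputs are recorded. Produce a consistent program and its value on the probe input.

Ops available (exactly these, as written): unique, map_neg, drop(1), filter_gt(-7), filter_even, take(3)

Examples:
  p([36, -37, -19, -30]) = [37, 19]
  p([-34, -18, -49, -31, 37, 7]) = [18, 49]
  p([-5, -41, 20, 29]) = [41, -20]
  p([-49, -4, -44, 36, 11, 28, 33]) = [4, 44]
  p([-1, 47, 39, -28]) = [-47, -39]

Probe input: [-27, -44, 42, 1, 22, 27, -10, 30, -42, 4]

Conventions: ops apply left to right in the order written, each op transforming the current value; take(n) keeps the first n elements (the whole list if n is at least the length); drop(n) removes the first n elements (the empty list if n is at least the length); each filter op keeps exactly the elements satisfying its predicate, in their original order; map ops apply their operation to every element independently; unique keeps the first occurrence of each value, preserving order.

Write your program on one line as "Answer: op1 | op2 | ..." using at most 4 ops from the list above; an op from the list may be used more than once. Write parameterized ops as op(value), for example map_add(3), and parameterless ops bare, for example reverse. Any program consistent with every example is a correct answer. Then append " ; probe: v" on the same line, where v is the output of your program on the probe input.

take(3) | drop(1) | map_neg ; probe: [44, -42]

Check, running the answer program on each example:
  [36, -37, -19, -30] -> [36, -37, -19] -> [-37, -19] -> [37, 19]
  [-34, -18, -49, -31, 37, 7] -> [-34, -18, -49] -> [-18, -49] -> [18, 49]
  [-5, -41, 20, 29] -> [-5, -41, 20] -> [-41, 20] -> [41, -20]
  [-49, -4, -44, 36, 11, 28, 33] -> [-49, -4, -44] -> [-4, -44] -> [4, 44]
  [-1, 47, 39, -28] -> [-1, 47, 39] -> [47, 39] -> [-47, -39]
  probe: [-27, -44, 42, 1, 22, 27, -10, 30, -42, 4] -> [-27, -44, 42] -> [-44, 42] -> [44, -42]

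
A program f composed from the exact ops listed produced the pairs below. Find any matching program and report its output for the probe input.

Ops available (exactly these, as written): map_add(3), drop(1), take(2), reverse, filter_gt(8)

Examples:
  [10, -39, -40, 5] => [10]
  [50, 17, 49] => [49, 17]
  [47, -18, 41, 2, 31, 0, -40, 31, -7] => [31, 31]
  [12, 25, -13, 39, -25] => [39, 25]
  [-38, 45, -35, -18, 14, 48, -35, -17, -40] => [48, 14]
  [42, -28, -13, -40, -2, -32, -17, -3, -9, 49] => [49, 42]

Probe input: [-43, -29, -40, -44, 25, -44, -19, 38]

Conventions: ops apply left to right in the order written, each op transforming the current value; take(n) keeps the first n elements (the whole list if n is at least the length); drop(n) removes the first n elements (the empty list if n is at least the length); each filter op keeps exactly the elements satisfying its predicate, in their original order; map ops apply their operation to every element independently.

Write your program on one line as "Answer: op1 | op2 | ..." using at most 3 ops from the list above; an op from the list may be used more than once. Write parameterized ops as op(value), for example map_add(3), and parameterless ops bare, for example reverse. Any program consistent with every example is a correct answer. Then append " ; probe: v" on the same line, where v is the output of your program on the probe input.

filter_gt(8) | reverse | take(2) ; probe: [38, 25]

Check, running the answer program on each example:
  [10, -39, -40, 5] -> [10] -> [10] -> [10]
  [50, 17, 49] -> [50, 17, 49] -> [49, 17, 50] -> [49, 17]
  [47, -18, 41, 2, 31, 0, -40, 31, -7] -> [47, 41, 31, 31] -> [31, 31, 41, 47] -> [31, 31]
  [12, 25, -13, 39, -25] -> [12, 25, 39] -> [39, 25, 12] -> [39, 25]
  [-38, 45, -35, -18, 14, 48, -35, -17, -40] -> [45, 14, 48] -> [48, 14, 45] -> [48, 14]
  [42, -28, -13, -40, -2, -32, -17, -3, -9, 49] -> [42, 49] -> [49, 42] -> [49, 42]
  probe: [-43, -29, -40, -44, 25, -44, -19, 38] -> [25, 38] -> [38, 25] -> [38, 25]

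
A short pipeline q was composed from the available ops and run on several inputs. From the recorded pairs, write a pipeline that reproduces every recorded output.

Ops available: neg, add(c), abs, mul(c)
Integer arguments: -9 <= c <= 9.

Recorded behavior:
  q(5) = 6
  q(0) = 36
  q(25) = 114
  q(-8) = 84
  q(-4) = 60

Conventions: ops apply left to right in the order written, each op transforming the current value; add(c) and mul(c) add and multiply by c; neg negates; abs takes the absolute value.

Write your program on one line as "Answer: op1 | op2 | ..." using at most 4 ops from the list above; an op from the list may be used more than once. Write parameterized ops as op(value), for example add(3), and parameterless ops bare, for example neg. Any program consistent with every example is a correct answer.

add(-6) | abs | mul(6)

Check, running the answer program on each example:
  5 -> -1 -> 1 -> 6
  0 -> -6 -> 6 -> 36
  25 -> 19 -> 19 -> 114
  -8 -> -14 -> 14 -> 84
  -4 -> -10 -> 10 -> 60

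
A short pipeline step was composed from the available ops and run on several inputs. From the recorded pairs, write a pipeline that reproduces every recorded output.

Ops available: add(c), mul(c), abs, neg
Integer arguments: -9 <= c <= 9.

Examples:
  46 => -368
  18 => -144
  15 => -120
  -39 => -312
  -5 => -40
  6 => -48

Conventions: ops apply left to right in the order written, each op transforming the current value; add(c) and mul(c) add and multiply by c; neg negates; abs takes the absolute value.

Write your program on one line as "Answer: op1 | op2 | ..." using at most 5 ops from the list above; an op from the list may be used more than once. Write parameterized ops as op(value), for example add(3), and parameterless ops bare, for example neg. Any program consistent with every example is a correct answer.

neg | mul(-2) | mul(4) | abs | neg

Check, running the answer program on each example:
  46 -> -46 -> 92 -> 368 -> 368 -> -368
  18 -> -18 -> 36 -> 144 -> 144 -> -144
  15 -> -15 -> 30 -> 120 -> 120 -> -120
  -39 -> 39 -> -78 -> -312 -> 312 -> -312
  -5 -> 5 -> -10 -> -40 -> 40 -> -40
  6 -> -6 -> 12 -> 48 -> 48 -> -48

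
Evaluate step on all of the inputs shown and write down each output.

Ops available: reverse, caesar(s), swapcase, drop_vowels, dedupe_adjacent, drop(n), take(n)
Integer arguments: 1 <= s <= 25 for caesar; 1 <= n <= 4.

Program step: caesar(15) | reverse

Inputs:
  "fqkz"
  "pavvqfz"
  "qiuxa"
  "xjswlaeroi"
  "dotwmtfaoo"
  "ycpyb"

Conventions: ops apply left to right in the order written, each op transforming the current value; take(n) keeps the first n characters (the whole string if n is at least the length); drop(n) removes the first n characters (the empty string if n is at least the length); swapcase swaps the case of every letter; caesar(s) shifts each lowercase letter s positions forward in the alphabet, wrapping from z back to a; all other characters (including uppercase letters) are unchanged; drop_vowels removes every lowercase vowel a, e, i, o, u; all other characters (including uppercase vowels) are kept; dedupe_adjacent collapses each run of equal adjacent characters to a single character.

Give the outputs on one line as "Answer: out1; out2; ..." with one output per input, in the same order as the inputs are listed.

Execution, op by op:
  "fqkz" -> "ufzo" -> "ozfu"
  "pavvqfz" -> "epkkfuo" -> "oufkkpe"
  "qiuxa" -> "fxjmp" -> "pmjxf"
  "xjswlaeroi" -> "myhlaptgdx" -> "xdgtpalhym"
  "dotwmtfaoo" -> "sdilbiupdd" -> "ddpuiblids"
  "ycpyb" -> "nrenq" -> "qnern"

"ozfu"; "oufkkpe"; "pmjxf"; "xdgtpalhym"; "ddpuiblids"; "qnern"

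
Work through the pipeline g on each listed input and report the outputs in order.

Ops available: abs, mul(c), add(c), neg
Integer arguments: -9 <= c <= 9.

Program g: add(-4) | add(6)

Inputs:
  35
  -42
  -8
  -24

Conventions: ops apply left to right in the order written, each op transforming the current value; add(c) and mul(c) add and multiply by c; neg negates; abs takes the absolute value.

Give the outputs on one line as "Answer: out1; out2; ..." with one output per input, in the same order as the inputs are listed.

Execution, op by op:
  35 -> 31 -> 37
  -42 -> -46 -> -40
  -8 -> -12 -> -6
  -24 -> -28 -> -22

37; -40; -6; -22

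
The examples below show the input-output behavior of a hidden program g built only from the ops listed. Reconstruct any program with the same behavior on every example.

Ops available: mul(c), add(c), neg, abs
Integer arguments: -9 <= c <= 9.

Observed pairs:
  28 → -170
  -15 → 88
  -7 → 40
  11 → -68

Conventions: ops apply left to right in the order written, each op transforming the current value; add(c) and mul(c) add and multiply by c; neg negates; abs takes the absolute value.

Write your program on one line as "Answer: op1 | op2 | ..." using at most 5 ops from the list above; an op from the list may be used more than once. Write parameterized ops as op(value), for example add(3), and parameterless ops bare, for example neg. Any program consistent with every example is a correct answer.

mul(6) | add(-1) | add(3) | neg

Check, running the answer program on each example:
  28 -> 168 -> 167 -> 170 -> -170
  -15 -> -90 -> -91 -> -88 -> 88
  -7 -> -42 -> -43 -> -40 -> 40
  11 -> 66 -> 65 -> 68 -> -68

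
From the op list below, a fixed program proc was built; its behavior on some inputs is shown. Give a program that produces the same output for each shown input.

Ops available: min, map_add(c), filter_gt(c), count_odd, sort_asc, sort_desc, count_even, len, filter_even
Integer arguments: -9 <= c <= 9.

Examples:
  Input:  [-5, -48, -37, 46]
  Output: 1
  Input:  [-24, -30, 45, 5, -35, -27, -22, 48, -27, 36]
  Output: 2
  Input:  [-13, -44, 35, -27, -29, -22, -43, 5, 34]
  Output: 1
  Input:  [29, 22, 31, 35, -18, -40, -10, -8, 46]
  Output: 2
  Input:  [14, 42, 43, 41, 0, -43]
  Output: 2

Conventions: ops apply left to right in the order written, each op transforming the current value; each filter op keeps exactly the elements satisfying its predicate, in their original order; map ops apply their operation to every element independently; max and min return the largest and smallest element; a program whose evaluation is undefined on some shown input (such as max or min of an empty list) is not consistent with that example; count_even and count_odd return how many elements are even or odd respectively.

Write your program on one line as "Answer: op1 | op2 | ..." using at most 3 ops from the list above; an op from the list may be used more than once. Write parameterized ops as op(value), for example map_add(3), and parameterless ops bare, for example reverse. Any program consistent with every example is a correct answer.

filter_gt(5) | map_add(6) | count_even

Check, running the answer program on each example:
  [-5, -48, -37, 46] -> [46] -> [52] -> 1
  [-24, -30, 45, 5, -35, -27, -22, 48, -27, 36] -> [45, 48, 36] -> [51, 54, 42] -> 2
  [-13, -44, 35, -27, -29, -22, -43, 5, 34] -> [35, 34] -> [41, 40] -> 1
  [29, 22, 31, 35, -18, -40, -10, -8, 46] -> [29, 22, 31, 35, 46] -> [35, 28, 37, 41, 52] -> 2
  [14, 42, 43, 41, 0, -43] -> [14, 42, 43, 41] -> [20, 48, 49, 47] -> 2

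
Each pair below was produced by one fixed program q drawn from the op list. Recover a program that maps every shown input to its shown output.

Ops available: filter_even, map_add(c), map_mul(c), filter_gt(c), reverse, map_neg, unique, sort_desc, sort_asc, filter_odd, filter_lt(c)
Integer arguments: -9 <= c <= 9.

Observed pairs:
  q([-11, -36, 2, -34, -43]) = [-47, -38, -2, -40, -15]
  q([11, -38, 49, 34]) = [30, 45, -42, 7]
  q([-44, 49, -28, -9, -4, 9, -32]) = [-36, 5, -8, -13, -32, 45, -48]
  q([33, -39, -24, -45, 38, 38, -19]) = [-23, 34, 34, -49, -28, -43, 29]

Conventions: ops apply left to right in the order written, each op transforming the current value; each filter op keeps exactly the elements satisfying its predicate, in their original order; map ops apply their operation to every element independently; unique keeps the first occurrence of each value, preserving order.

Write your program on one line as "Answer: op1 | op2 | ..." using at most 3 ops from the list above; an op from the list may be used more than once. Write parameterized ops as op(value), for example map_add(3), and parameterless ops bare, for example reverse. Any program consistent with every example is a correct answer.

map_add(-4) | reverse

Check, running the answer program on each example:
  [-11, -36, 2, -34, -43] -> [-15, -40, -2, -38, -47] -> [-47, -38, -2, -40, -15]
  [11, -38, 49, 34] -> [7, -42, 45, 30] -> [30, 45, -42, 7]
  [-44, 49, -28, -9, -4, 9, -32] -> [-48, 45, -32, -13, -8, 5, -36] -> [-36, 5, -8, -13, -32, 45, -48]
  [33, -39, -24, -45, 38, 38, -19] -> [29, -43, -28, -49, 34, 34, -23] -> [-23, 34, 34, -49, -28, -43, 29]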